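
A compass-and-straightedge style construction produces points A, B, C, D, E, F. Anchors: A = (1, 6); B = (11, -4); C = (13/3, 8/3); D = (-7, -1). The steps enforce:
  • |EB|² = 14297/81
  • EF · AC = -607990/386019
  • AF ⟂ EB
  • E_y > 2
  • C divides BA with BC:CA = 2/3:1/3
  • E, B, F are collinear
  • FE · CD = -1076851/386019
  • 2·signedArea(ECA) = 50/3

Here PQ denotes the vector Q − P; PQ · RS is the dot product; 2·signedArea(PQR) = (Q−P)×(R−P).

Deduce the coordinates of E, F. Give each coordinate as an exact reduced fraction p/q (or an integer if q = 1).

E = (-5/9, 23/9)
F = (-12253/14297, 38982/14297)

1. E_x = -5/9  [line -10/3·x + -10/3·y + 20/3 = 0 ∩ |EB|² = 14297/81]
2. E_y = 23/9  [line -10/3·x + -10/3·y + 20/3 = 0 ∩ |EB|² = 14297/81]
   → E = (-5/9, 23/9)
3. F_x = -12253/14297  [E, B, F are collinear ∩ AF ⟂ EB]
4. F_y = 38982/14297  [E, B, F are collinear ∩ AF ⟂ EB]
   → F = (-12253/14297, 38982/14297)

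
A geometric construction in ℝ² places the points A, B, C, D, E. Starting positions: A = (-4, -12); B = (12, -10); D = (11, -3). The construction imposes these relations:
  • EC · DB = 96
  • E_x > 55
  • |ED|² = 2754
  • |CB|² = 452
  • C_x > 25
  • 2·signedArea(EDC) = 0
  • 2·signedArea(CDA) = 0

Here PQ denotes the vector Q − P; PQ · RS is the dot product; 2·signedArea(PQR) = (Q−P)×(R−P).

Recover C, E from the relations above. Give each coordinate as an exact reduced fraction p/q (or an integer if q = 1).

1. C_x = 26  [line 9·x + -15·y + -144 = 0 ∩ |CB|² = 452]
2. C_y = 6  [line 9·x + -15·y + -144 = 0 ∩ |CB|² = 452]
   → C = (26, 6)
3. E_x = 56  [2·signedArea(EDC) = 0 ∩ EC · DB = 96]
4. E_y = 24  [2·signedArea(EDC) = 0 ∩ EC · DB = 96]
   → E = (56, 24)

C = (26, 6)
E = (56, 24)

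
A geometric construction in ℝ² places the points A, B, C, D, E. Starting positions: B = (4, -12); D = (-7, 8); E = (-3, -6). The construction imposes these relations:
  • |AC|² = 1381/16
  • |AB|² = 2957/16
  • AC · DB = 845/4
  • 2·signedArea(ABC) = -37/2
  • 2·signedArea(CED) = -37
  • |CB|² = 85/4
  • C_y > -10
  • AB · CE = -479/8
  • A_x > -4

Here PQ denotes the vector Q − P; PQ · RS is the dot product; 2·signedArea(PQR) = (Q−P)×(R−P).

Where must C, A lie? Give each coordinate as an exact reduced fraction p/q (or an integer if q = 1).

1. C_x = 1/2  [line -14·x + -4·y + -29 = 0 ∩ |CB|² = 85/4]
2. C_y = -9  [line -14·x + -4·y + -29 = 0 ∩ |CB|² = 85/4]
   → C = (1/2, -9)
3. A_x = -13/4  [AB · CE = -479/8 ∩ AC · DB = 845/4]
4. A_y = -1/2  [AB · CE = -479/8 ∩ AC · DB = 845/4]
   → A = (-13/4, -1/2)

A = (-13/4, -1/2)
C = (1/2, -9)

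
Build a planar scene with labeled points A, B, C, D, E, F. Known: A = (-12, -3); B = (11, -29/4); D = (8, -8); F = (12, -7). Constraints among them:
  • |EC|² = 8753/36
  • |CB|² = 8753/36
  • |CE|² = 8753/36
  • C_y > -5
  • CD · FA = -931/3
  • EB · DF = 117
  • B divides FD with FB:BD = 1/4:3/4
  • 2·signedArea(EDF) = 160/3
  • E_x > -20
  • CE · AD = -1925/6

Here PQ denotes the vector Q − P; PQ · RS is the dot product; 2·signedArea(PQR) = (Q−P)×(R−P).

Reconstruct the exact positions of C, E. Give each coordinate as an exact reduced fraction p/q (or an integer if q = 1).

C = (-13/3, -53/12)
E = (-59/3, -19/12)

1. E_x = -59/3  [2·signedArea(EDF) = 160/3 ∩ EB · DF = 117]
2. E_y = -19/12  [2·signedArea(EDF) = 160/3 ∩ EB · DF = 117]
   → E = (-59/3, -19/12)
3. C_x = -13/3  [CD · FA = -931/3 ∩ CE · AD = -1925/6]
4. C_y = -53/12  [CD · FA = -931/3 ∩ CE · AD = -1925/6]
   → C = (-13/3, -53/12)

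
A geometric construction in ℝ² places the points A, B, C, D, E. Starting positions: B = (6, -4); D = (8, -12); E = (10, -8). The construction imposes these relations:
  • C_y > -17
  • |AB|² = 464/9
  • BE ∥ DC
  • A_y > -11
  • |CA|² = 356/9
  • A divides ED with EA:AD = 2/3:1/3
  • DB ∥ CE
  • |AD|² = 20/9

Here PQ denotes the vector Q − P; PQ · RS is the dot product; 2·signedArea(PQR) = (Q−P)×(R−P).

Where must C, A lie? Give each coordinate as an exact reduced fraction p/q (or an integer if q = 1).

1. C_x = 12  [DB ∥ CE ∩ BE ∥ DC]
2. C_y = -16  [DB ∥ CE ∩ BE ∥ DC]
   → C = (12, -16)
3. A_x = 26/3  [A divides ED with EA:AD = 2/3:1/3]
4. A_y = -32/3  [A divides ED with EA:AD = 2/3:1/3]
   → A = (26/3, -32/3)

A = (26/3, -32/3)
C = (12, -16)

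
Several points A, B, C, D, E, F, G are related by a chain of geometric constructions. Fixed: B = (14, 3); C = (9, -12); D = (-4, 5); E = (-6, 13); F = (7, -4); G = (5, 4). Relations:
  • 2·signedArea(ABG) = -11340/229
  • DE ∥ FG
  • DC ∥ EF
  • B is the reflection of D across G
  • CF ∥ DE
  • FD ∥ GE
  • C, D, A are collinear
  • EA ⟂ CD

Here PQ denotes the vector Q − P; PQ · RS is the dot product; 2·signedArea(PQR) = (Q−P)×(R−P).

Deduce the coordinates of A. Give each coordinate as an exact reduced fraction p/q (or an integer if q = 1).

A = (-1969/229, 2522/229)

1. A_x = -1969/229  [C, D, A are collinear ∩ EA ⟂ CD]
2. A_y = 2522/229  [C, D, A are collinear ∩ EA ⟂ CD]
   → A = (-1969/229, 2522/229)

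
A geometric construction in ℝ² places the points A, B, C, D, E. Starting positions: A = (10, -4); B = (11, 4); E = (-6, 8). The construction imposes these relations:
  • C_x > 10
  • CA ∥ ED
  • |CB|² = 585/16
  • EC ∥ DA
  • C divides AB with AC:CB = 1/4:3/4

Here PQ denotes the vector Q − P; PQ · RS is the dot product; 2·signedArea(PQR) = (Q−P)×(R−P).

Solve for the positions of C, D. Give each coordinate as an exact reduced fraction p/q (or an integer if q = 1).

1. C_x = 41/4  [C divides AB with AC:CB = 1/4:3/4]
2. C_y = -2  [C divides AB with AC:CB = 1/4:3/4]
   → C = (41/4, -2)
3. D_x = -25/4  [EC ∥ DA ∩ CA ∥ ED]
4. D_y = 6  [EC ∥ DA ∩ CA ∥ ED]
   → D = (-25/4, 6)

C = (41/4, -2)
D = (-25/4, 6)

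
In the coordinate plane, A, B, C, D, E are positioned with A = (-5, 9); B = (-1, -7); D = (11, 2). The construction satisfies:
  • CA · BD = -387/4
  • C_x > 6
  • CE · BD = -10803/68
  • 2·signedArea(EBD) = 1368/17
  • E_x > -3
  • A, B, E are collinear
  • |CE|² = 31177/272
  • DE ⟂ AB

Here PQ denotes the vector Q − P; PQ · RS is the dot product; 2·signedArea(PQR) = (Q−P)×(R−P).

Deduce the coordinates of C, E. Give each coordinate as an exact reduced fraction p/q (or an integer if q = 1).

1. E_x = -41/17  [A, B, E are collinear ∩ DE ⟂ AB]
2. E_y = -23/17  [A, B, E are collinear ∩ DE ⟂ AB]
   → E = (-41/17, -23/17)
3. C_x = 7  [line -12·x + -9·y + 471/4 = 0 ∩ |CE|² = 31177/272]
4. C_y = 15/4  [line -12·x + -9·y + 471/4 = 0 ∩ |CE|² = 31177/272]
   → C = (7, 15/4)

C = (7, 15/4)
E = (-41/17, -23/17)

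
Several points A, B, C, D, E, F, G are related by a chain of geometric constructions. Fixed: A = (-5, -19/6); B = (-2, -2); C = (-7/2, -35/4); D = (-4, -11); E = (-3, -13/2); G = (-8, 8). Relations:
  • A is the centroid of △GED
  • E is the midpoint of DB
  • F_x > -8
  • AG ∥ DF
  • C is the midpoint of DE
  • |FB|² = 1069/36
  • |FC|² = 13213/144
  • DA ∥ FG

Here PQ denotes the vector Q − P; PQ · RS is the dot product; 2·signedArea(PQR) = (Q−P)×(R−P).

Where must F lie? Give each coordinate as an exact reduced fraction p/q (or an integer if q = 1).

1. F_x = -7  [DA ∥ FG ∩ AG ∥ DF]
2. F_y = 1/6  [DA ∥ FG ∩ AG ∥ DF]
   → F = (-7, 1/6)

F = (-7, 1/6)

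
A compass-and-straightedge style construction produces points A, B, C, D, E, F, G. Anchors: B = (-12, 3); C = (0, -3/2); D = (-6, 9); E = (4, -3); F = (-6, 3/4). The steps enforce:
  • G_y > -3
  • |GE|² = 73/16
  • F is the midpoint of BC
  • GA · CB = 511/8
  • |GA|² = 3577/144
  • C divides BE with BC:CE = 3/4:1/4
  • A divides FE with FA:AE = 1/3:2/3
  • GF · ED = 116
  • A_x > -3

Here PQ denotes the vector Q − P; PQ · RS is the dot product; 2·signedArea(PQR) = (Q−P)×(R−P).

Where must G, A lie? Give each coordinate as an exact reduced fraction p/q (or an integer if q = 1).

A = (-8/3, -1/2)
G = (2, -9/4)

1. A_x = -8/3  [A divides FE with FA:AE = 1/3:2/3]
2. A_y = -1/2  [A divides FE with FA:AE = 1/3:2/3]
   → A = (-8/3, -1/2)
3. G_x = 2  [GF · ED = 116 ∩ GA · CB = 511/8]
4. G_y = -9/4  [GF · ED = 116 ∩ GA · CB = 511/8]
   → G = (2, -9/4)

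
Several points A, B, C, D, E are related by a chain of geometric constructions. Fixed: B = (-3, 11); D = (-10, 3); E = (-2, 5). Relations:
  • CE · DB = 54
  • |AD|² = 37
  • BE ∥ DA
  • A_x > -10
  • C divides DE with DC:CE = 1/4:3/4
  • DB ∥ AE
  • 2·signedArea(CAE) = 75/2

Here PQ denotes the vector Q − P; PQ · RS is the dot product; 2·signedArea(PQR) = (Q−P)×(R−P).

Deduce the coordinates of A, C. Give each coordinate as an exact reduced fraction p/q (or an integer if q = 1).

A = (-9, -3)
C = (-8, 7/2)

1. A_x = -9  [DB ∥ AE ∩ BE ∥ DA]
2. A_y = -3  [DB ∥ AE ∩ BE ∥ DA]
   → A = (-9, -3)
3. C_x = -8  [C divides DE with DC:CE = 1/4:3/4]
4. C_y = 7/2  [C divides DE with DC:CE = 1/4:3/4]
   → C = (-8, 7/2)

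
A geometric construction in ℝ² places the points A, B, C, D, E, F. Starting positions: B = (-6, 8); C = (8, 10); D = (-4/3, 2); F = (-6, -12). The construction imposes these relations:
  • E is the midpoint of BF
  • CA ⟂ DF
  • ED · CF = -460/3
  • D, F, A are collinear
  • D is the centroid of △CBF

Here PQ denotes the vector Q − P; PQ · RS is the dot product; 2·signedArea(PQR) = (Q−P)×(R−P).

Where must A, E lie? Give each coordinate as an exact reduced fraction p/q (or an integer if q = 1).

A = (2, 12)
E = (-6, -2)

1. A_x = 2  [D, F, A are collinear ∩ CA ⟂ DF]
2. A_y = 12  [D, F, A are collinear ∩ CA ⟂ DF]
   → A = (2, 12)
3. E_x = -6  [E is the midpoint of BF]
4. E_y = -2  [E is the midpoint of BF]
   → E = (-6, -2)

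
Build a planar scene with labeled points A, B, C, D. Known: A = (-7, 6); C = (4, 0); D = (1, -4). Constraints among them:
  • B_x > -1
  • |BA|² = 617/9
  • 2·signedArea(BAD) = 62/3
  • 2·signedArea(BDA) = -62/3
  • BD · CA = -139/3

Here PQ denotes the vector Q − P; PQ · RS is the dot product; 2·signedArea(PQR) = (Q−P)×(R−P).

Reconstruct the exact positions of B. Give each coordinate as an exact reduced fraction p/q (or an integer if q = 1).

1. B_x = -2/3  [2·signedArea(BDA) = -62/3 ∩ BD · CA = -139/3]
2. B_y = 2/3  [2·signedArea(BDA) = -62/3 ∩ BD · CA = -139/3]
   → B = (-2/3, 2/3)

B = (-2/3, 2/3)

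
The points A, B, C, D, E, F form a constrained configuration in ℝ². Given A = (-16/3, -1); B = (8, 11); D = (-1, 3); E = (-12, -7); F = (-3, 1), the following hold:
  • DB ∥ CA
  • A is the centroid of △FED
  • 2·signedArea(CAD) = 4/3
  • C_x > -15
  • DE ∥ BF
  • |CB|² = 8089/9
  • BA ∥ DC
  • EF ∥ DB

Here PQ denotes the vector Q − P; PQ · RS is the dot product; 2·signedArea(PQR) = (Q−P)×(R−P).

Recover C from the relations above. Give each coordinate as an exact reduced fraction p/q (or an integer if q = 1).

1. C_x = -43/3  [DB ∥ CA ∩ BA ∥ DC]
2. C_y = -9  [DB ∥ CA ∩ BA ∥ DC]
   → C = (-43/3, -9)

C = (-43/3, -9)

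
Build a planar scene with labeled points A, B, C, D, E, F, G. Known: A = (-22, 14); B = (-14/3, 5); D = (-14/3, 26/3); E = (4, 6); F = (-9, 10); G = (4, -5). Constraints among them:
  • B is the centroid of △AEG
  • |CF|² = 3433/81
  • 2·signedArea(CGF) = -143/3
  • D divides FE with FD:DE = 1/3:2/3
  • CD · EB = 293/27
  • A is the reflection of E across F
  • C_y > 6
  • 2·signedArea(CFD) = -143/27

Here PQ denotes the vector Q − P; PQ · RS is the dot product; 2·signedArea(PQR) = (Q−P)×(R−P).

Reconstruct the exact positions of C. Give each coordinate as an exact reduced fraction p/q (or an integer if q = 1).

C = (-29/9, 7)

1. C_x = -29/9  [2·signedArea(CGF) = -143/3 ∩ CD · EB = 293/27]
2. C_y = 7  [2·signedArea(CGF) = -143/3 ∩ CD · EB = 293/27]
   → C = (-29/9, 7)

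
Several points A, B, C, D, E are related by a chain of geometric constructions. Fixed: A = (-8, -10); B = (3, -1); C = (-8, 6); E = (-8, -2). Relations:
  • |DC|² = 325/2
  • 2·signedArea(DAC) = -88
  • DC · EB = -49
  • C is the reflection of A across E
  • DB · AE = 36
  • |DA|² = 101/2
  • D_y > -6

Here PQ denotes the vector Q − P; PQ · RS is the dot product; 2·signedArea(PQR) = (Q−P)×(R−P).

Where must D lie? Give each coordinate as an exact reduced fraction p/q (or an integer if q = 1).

1. D_x = -5/2  [DB · AE = 36 ∩ 2·signedArea(DAC) = -88]
2. D_y = -11/2  [DB · AE = 36 ∩ 2·signedArea(DAC) = -88]
   → D = (-5/2, -11/2)

D = (-5/2, -11/2)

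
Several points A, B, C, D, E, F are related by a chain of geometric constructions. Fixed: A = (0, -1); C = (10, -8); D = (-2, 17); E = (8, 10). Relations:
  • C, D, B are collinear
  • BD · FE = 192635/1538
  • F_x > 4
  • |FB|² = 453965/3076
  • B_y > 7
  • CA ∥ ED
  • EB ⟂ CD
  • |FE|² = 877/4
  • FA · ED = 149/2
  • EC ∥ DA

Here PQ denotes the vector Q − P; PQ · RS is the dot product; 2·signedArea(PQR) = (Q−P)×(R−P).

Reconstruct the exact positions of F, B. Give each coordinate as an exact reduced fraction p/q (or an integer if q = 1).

B = (2002/769, 5698/769)
F = (5, -9/2)

1. B_x = 2002/769  [C, D, B are collinear ∩ EB ⟂ CD]
2. B_y = 5698/769  [C, D, B are collinear ∩ EB ⟂ CD]
   → B = (2002/769, 5698/769)
3. F_x = 5  [FA · ED = 149/2 ∩ BD · FE = 192635/1538]
4. F_y = -9/2  [FA · ED = 149/2 ∩ BD · FE = 192635/1538]
   → F = (5, -9/2)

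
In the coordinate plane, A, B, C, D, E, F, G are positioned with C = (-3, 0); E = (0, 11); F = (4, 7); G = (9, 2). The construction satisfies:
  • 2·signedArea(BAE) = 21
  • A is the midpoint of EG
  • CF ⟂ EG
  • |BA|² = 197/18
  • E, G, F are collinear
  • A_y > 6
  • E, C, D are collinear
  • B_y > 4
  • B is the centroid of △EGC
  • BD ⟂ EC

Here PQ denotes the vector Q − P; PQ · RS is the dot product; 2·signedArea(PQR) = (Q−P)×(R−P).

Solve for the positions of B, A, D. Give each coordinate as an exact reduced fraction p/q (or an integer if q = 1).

1. B_x = 2  [B is the centroid of △EGC]
2. B_y = 13/3  [B is the centroid of △EGC]
   → B = (2, 13/3)
3. A_x = 9/2  [A is the midpoint of EG]
4. A_y = 13/2  [A is the midpoint of EG]
   → A = (9/2, 13/2)
5. D_x = -101/65  [E, C, D are collinear ∩ BD ⟂ EC]
6. D_y = 1034/195  [E, C, D are collinear ∩ BD ⟂ EC]
   → D = (-101/65, 1034/195)

A = (9/2, 13/2)
B = (2, 13/3)
D = (-101/65, 1034/195)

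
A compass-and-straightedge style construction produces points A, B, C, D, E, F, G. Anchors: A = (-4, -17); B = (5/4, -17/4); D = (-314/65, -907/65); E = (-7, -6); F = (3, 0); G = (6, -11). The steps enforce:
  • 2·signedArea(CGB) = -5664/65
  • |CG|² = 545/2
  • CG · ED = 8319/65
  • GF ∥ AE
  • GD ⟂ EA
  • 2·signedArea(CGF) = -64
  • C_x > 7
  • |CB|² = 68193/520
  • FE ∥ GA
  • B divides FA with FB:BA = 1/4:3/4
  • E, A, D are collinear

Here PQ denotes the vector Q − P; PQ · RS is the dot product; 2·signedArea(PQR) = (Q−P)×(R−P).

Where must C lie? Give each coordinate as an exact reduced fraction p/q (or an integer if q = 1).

C = (953/130, 709/130)

1. C_x = 953/130  [2·signedArea(CGB) = -5664/65 ∩ CG · ED = 8319/65]
2. C_y = 709/130  [2·signedArea(CGB) = -5664/65 ∩ CG · ED = 8319/65]
   → C = (953/130, 709/130)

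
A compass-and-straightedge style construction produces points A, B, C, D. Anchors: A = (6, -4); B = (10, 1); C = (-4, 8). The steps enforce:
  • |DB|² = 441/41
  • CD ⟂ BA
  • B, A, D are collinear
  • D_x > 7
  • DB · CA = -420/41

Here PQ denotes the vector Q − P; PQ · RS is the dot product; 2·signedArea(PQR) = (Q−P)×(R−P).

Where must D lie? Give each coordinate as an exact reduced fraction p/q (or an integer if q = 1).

1. D_x = 326/41  [B, A, D are collinear ∩ CD ⟂ BA]
2. D_y = -64/41  [B, A, D are collinear ∩ CD ⟂ BA]
   → D = (326/41, -64/41)

D = (326/41, -64/41)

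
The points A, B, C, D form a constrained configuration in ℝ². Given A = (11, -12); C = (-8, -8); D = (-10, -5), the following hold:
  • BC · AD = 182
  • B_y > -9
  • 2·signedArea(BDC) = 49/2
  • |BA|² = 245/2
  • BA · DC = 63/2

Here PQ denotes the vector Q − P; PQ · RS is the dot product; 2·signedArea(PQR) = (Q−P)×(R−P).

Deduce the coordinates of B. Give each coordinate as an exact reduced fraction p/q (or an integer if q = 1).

B = (1/2, -17/2)

1. B_x = 1/2  [BA · DC = 63/2 ∩ 2·signedArea(BDC) = 49/2]
2. B_y = -17/2  [BA · DC = 63/2 ∩ 2·signedArea(BDC) = 49/2]
   → B = (1/2, -17/2)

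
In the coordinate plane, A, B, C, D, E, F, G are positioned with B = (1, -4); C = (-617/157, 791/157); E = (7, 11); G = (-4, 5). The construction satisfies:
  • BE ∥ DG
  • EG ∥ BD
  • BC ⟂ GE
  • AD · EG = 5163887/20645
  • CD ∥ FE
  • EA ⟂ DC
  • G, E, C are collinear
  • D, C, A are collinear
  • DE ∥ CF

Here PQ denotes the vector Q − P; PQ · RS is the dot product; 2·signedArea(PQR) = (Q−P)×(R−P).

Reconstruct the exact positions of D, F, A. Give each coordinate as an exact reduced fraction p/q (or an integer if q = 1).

A = (-1067527/3241265, 45243001/3241265)
D = (-10, -10)
F = (2052/157, 4088/157)

1. D_x = -10  [BE ∥ DG ∩ EG ∥ BD]
2. D_y = -10  [BE ∥ DG ∩ EG ∥ BD]
   → D = (-10, -10)
3. F_x = 2052/157  [CD ∥ FE ∩ DE ∥ CF]
4. F_y = 4088/157  [CD ∥ FE ∩ DE ∥ CF]
   → F = (2052/157, 4088/157)
5. A_x = -1067527/3241265  [D, C, A are collinear ∩ EA ⟂ DC]
6. A_y = 45243001/3241265  [D, C, A are collinear ∩ EA ⟂ DC]
   → A = (-1067527/3241265, 45243001/3241265)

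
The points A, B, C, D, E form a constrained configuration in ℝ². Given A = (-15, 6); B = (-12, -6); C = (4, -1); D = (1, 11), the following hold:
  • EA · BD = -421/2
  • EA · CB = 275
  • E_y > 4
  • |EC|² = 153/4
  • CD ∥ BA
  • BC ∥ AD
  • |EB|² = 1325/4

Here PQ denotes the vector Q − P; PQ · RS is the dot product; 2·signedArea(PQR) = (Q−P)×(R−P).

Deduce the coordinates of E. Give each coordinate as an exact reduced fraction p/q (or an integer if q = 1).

1. E_x = 5/2  [EA · CB = 275 ∩ EA · BD = -421/2]
2. E_y = 5  [EA · CB = 275 ∩ EA · BD = -421/2]
   → E = (5/2, 5)

E = (5/2, 5)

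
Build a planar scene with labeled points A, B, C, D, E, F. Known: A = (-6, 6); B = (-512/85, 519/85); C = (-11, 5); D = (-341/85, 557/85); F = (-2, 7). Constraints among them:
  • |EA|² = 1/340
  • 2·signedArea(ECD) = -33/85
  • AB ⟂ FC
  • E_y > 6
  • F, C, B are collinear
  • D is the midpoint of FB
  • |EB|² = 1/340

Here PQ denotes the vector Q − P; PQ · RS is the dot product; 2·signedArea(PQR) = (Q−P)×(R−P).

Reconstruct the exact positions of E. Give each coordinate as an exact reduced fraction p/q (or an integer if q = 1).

E = (-511/85, 1029/170)

1. E_x = -511/85  [line -132/85·x + 594/85·y + -4389/85 = 0 ∩ |EB|² = 1/340]
2. E_y = 1029/170  [line -132/85·x + 594/85·y + -4389/85 = 0 ∩ |EB|² = 1/340]
   → E = (-511/85, 1029/170)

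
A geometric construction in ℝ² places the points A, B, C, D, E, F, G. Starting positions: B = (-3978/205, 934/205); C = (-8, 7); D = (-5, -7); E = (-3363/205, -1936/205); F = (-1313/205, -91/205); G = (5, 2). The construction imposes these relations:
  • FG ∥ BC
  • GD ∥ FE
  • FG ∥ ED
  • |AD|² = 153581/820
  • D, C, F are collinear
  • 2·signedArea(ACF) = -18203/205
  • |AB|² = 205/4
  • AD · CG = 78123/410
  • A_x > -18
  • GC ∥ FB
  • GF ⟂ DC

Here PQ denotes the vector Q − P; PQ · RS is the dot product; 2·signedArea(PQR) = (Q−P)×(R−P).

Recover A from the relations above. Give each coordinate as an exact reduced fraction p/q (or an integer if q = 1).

A = (-7341/410, -501/205)

1. A_x = -7341/410  [2·signedArea(ACF) = -18203/205 ∩ AD · CG = 78123/410]
2. A_y = -501/205  [2·signedArea(ACF) = -18203/205 ∩ AD · CG = 78123/410]
   → A = (-7341/410, -501/205)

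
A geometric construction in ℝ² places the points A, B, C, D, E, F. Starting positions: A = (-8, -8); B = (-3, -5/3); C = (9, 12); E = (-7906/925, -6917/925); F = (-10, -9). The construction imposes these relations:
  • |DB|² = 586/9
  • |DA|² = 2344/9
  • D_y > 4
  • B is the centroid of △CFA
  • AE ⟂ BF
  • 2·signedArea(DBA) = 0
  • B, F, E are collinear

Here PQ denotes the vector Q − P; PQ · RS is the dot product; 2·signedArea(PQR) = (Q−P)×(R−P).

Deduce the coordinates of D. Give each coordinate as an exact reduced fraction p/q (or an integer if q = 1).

1. D_x = 2  [line 19/3·x + -5·y + 32/3 = 0 ∩ |DB|² = 586/9]
2. D_y = 14/3  [line 19/3·x + -5·y + 32/3 = 0 ∩ |DB|² = 586/9]
   → D = (2, 14/3)

D = (2, 14/3)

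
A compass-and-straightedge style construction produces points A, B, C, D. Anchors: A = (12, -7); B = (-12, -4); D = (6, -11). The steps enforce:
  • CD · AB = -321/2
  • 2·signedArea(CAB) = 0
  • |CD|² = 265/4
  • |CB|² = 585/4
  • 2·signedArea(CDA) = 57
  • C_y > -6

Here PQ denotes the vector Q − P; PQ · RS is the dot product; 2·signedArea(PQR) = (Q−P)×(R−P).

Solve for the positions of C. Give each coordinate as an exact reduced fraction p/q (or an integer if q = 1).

1. C_x = 0  [2·signedArea(CAB) = 0 ∩ 2·signedArea(CDA) = 57]
2. C_y = -11/2  [2·signedArea(CAB) = 0 ∩ 2·signedArea(CDA) = 57]
   → C = (0, -11/2)

C = (0, -11/2)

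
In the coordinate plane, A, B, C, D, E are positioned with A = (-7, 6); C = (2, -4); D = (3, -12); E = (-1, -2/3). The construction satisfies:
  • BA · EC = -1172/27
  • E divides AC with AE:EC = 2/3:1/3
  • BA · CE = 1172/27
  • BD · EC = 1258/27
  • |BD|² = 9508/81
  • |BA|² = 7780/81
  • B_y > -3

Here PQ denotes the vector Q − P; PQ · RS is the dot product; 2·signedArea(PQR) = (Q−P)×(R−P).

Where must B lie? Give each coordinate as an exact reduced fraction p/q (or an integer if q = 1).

B = (-5/3, -20/9)

1. B_x = -5/3  [line -3·x + 10/3·y + 65/27 = 0 ∩ |BD|² = 9508/81]
2. B_y = -20/9  [line -3·x + 10/3·y + 65/27 = 0 ∩ |BD|² = 9508/81]
   → B = (-5/3, -20/9)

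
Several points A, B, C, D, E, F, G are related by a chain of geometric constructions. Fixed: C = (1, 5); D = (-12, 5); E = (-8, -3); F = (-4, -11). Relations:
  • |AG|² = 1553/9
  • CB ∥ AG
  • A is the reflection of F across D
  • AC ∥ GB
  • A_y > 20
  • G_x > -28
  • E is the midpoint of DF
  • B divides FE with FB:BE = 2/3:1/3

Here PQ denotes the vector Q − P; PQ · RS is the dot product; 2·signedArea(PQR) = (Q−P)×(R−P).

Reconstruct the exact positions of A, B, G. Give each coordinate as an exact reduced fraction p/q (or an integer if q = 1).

A = (-20, 21)
B = (-20/3, -17/3)
G = (-83/3, 31/3)

1. A_x = -20  [A is the reflection of F across D]
2. A_y = 21  [A is the reflection of F across D]
   → A = (-20, 21)
3. B_x = -20/3  [B divides FE with FB:BE = 2/3:1/3]
4. B_y = -17/3  [B divides FE with FB:BE = 2/3:1/3]
   → B = (-20/3, -17/3)
5. G_x = -83/3  [AC ∥ GB ∩ CB ∥ AG]
6. G_y = 31/3  [AC ∥ GB ∩ CB ∥ AG]
   → G = (-83/3, 31/3)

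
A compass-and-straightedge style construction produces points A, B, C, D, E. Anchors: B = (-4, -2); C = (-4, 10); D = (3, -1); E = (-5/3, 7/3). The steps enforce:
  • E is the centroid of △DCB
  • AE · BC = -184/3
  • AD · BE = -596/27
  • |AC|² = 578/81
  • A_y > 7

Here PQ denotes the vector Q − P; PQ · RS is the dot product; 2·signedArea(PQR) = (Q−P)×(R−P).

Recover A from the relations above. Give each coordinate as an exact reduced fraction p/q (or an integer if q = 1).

A = (-29/9, 67/9)

1. A_x = -29/9  [AE · BC = -184/3 ∩ AD · BE = -596/27]
2. A_y = 67/9  [AE · BC = -184/3 ∩ AD · BE = -596/27]
   → A = (-29/9, 67/9)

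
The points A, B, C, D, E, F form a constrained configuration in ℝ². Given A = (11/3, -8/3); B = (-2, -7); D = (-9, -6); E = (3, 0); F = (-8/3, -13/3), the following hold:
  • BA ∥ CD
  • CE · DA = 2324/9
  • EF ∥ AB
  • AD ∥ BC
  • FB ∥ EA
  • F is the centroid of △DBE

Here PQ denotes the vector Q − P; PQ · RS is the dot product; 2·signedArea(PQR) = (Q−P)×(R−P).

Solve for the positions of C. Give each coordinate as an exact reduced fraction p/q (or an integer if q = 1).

C = (-44/3, -31/3)

1. C_x = -44/3  [BA ∥ CD ∩ AD ∥ BC]
2. C_y = -31/3  [BA ∥ CD ∩ AD ∥ BC]
   → C = (-44/3, -31/3)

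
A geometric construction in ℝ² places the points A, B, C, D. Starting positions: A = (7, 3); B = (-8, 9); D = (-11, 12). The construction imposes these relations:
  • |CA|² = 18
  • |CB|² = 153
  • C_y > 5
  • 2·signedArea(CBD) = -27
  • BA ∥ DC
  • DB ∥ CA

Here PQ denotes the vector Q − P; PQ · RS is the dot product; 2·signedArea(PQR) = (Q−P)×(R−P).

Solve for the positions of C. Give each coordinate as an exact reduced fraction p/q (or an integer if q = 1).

1. C_x = 4  [DB ∥ CA ∩ BA ∥ DC]
2. C_y = 6  [DB ∥ CA ∩ BA ∥ DC]
   → C = (4, 6)

C = (4, 6)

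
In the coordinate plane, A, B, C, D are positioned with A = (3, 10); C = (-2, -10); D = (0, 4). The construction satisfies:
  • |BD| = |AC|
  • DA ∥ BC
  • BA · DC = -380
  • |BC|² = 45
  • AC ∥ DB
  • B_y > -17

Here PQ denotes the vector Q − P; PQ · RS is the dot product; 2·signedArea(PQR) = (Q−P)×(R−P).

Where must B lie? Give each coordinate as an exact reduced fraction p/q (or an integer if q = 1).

1. B_x = -5  [DA ∥ BC ∩ AC ∥ DB]
2. B_y = -16  [DA ∥ BC ∩ AC ∥ DB]
   → B = (-5, -16)

B = (-5, -16)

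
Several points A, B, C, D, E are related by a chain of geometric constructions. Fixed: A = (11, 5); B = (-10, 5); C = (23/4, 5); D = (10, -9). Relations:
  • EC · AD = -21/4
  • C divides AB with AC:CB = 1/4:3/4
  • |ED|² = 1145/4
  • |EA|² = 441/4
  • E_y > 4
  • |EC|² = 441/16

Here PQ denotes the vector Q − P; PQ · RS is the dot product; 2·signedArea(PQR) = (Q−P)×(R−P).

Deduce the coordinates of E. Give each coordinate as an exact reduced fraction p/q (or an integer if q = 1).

E = (1/2, 5)

1. E_x = 1/2  [line 1·x + 14·y + -141/2 = 0 ∩ |EA|² = 441/4]
2. E_y = 5  [line 1·x + 14·y + -141/2 = 0 ∩ |EA|² = 441/4]
   → E = (1/2, 5)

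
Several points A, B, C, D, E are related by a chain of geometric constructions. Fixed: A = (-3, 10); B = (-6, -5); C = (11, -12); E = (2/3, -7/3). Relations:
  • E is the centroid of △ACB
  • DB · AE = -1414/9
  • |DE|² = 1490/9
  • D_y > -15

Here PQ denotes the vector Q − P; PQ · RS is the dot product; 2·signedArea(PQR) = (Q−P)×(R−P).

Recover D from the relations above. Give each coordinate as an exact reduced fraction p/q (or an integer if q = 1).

1. D_x = 13/3  [line -11/3·x + 37/3·y + 1771/9 = 0 ∩ |DE|² = 1490/9]
2. D_y = -44/3  [line -11/3·x + 37/3·y + 1771/9 = 0 ∩ |DE|² = 1490/9]
   → D = (13/3, -44/3)

D = (13/3, -44/3)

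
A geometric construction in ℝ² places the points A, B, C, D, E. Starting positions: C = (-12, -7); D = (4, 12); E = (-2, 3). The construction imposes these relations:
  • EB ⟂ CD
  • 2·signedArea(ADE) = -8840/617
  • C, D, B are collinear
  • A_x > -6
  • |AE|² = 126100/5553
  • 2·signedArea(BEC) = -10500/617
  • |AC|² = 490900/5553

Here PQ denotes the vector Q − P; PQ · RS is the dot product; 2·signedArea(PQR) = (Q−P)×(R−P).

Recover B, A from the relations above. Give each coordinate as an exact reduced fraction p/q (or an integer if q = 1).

A = (-10442/1851, -137/1851)
B = (-1804/617, 2331/617)

1. B_x = -1804/617  [C, D, B are collinear ∩ EB ⟂ CD]
2. B_y = 2331/617  [C, D, B are collinear ∩ EB ⟂ CD]
   → B = (-1804/617, 2331/617)
3. A_x = -10442/1851  [line 9·x + -6·y + 31052/617 = 0 ∩ |AC|² = 490900/5553]
4. A_y = -137/1851  [line 9·x + -6·y + 31052/617 = 0 ∩ |AC|² = 490900/5553]
   → A = (-10442/1851, -137/1851)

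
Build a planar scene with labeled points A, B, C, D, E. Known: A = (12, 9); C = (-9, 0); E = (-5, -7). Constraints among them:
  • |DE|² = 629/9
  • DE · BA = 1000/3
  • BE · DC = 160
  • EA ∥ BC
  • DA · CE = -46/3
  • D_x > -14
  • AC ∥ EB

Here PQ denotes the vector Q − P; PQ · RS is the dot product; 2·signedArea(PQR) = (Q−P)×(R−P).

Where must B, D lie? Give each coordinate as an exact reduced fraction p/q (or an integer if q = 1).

B = (-26, -16)
D = (-40/3, -23/3)

1. B_x = -26  [EA ∥ BC ∩ AC ∥ EB]
2. B_y = -16  [EA ∥ BC ∩ AC ∥ EB]
   → B = (-26, -16)
3. D_x = -40/3  [DE · BA = 1000/3 ∩ DA · CE = -46/3]
4. D_y = -23/3  [DE · BA = 1000/3 ∩ DA · CE = -46/3]
   → D = (-40/3, -23/3)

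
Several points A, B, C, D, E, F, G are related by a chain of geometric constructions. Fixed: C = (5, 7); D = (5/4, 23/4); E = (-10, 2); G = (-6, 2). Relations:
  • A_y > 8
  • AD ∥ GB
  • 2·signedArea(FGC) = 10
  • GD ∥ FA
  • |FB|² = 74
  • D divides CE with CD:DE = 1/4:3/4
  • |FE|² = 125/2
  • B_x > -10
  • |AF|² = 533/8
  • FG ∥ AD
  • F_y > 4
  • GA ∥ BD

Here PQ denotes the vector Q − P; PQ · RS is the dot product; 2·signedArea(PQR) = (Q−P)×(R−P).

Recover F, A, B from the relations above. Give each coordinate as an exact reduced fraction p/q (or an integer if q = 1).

A = (19/4, 33/4)
B = (-19/2, -1/2)
F = (-5/2, 9/2)

1. F_x = -5/2  [line -5·x + 11·y + -62 = 0 ∩ |FE|² = 125/2]
2. F_y = 9/2  [line -5·x + 11·y + -62 = 0 ∩ |FE|² = 125/2]
   → F = (-5/2, 9/2)
3. A_x = 19/4  [FG ∥ AD ∩ GD ∥ FA]
4. A_y = 33/4  [FG ∥ AD ∩ GD ∥ FA]
   → A = (19/4, 33/4)
5. B_x = -19/2  [GA ∥ BD ∩ AD ∥ GB]
6. B_y = -1/2  [GA ∥ BD ∩ AD ∥ GB]
   → B = (-19/2, -1/2)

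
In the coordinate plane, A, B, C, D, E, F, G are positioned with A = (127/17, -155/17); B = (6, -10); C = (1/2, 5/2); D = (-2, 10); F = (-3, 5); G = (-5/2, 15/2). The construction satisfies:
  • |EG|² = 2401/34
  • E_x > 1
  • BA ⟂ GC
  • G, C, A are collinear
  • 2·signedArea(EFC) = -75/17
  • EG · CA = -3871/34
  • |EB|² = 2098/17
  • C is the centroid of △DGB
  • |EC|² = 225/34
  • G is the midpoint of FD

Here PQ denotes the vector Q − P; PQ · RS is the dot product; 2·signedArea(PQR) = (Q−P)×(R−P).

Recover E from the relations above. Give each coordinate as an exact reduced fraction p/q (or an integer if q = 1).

1. E_x = 31/17  [2·signedArea(EFC) = -75/17 ∩ EG · CA = -3871/34]
2. E_y = 5/17  [2·signedArea(EFC) = -75/17 ∩ EG · CA = -3871/34]
   → E = (31/17, 5/17)

E = (31/17, 5/17)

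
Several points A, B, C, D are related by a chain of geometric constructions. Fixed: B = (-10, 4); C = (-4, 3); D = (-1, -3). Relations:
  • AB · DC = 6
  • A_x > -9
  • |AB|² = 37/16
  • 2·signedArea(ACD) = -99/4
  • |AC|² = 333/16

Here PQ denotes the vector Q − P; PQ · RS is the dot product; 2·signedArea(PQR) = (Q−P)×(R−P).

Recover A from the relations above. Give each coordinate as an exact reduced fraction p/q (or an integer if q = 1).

A = (-17/2, 15/4)

1. A_x = -17/2  [AB · DC = 6 ∩ 2·signedArea(ACD) = -99/4]
2. A_y = 15/4  [AB · DC = 6 ∩ 2·signedArea(ACD) = -99/4]
   → A = (-17/2, 15/4)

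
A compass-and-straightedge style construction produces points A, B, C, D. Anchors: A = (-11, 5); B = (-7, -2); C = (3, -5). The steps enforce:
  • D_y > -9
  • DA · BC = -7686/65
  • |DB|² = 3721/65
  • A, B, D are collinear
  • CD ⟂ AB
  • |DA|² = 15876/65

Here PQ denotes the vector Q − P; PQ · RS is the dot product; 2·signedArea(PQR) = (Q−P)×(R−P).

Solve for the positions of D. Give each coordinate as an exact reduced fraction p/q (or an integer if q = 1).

1. D_x = -211/65  [A, B, D are collinear ∩ CD ⟂ AB]
2. D_y = -557/65  [A, B, D are collinear ∩ CD ⟂ AB]
   → D = (-211/65, -557/65)

D = (-211/65, -557/65)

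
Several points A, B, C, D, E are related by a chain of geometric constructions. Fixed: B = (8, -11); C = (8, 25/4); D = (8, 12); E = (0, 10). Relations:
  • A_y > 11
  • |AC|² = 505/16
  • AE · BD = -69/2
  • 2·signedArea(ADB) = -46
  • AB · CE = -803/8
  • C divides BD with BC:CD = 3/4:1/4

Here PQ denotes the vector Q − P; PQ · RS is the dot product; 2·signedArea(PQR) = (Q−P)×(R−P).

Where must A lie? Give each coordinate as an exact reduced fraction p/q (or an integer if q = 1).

A = (6, 23/2)

1. A_x = 6  [AB · CE = -803/8 ∩ AE · BD = -69/2]
2. A_y = 23/2  [AB · CE = -803/8 ∩ AE · BD = -69/2]
   → A = (6, 23/2)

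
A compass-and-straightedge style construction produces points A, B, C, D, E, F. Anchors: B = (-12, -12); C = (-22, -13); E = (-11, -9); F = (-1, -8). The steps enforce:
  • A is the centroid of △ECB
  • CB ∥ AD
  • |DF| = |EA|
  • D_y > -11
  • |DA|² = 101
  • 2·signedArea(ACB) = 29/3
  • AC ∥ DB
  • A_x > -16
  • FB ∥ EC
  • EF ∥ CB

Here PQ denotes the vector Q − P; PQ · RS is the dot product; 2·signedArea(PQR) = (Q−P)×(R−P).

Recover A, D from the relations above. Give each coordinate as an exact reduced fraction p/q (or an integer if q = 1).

A = (-15, -34/3)
D = (-5, -31/3)

1. A_x = -15  [A is the centroid of △ECB]
2. A_y = -34/3  [A is the centroid of △ECB]
   → A = (-15, -34/3)
3. D_x = -5  [AC ∥ DB ∩ CB ∥ AD]
4. D_y = -31/3  [AC ∥ DB ∩ CB ∥ AD]
   → D = (-5, -31/3)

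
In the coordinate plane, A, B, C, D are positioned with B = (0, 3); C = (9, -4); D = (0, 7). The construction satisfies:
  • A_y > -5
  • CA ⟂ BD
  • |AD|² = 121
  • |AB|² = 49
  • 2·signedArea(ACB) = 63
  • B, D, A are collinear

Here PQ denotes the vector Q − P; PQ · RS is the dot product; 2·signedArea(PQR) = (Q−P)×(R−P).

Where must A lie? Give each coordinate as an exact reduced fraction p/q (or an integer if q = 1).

A = (0, -4)

1. A_x = 0  [B, D, A are collinear ∩ CA ⟂ BD]
2. A_y = -4  [B, D, A are collinear ∩ CA ⟂ BD]
   → A = (0, -4)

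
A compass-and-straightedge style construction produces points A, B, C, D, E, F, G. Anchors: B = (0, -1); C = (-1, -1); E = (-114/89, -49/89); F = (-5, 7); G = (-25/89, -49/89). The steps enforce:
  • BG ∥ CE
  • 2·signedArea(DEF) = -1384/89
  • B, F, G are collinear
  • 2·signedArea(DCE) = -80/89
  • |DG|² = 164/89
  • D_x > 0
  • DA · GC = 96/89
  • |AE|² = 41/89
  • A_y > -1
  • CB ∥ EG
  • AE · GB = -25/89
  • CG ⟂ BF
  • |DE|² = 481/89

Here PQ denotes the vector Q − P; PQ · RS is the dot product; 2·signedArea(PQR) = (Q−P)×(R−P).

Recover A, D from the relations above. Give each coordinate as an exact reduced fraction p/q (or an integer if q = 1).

1. A_x = -57/89  [line -25/89·x + 40/89·y + 15/89 = 0 ∩ |AE|² = 41/89]
2. A_y = -69/89  [line -25/89·x + 40/89·y + 15/89 = 0 ∩ |AE|² = 41/89]
   → A = (-57/89, -69/89)
3. D_x = 1  [2·signedArea(DEF) = -1384/89 ∩ 2·signedArea(DCE) = -80/89]
4. D_y = -1  [2·signedArea(DEF) = -1384/89 ∩ 2·signedArea(DCE) = -80/89]
   → D = (1, -1)

A = (-57/89, -69/89)
D = (1, -1)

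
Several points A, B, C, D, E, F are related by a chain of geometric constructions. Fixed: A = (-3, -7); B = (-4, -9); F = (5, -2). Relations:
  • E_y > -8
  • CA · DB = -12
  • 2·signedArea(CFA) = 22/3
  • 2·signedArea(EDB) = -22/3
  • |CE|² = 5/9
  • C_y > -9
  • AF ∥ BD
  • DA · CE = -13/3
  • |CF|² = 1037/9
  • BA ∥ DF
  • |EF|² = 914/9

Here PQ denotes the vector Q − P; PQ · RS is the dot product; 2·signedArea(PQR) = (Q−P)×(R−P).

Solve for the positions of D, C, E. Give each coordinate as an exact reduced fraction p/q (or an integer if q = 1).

1. D_x = 4  [BA ∥ DF ∩ AF ∥ BD]
2. D_y = -4  [BA ∥ DF ∩ AF ∥ BD]
   → D = (4, -4)
3. C_x = -11/3  [2·signedArea(CFA) = 22/3 ∩ CA · DB = -12]
4. C_y = -25/3  [2·signedArea(CFA) = 22/3 ∩ CA · DB = -12]
   → C = (-11/3, -25/3)
5. E_x = -10/3  [2·signedArea(EDB) = -22/3 ∩ DA · CE = -13/3]
6. E_y = -23/3  [2·signedArea(EDB) = -22/3 ∩ DA · CE = -13/3]
   → E = (-10/3, -23/3)

C = (-11/3, -25/3)
D = (4, -4)
E = (-10/3, -23/3)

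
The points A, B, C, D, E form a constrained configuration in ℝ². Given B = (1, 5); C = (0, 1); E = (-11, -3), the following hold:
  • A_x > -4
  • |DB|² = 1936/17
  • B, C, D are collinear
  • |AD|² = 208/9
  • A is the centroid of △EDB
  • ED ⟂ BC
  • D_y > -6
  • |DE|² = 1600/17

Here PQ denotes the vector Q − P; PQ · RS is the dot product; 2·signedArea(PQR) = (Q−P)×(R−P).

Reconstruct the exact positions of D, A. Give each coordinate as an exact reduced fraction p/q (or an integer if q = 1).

1. D_x = -27/17  [B, C, D are collinear ∩ ED ⟂ BC]
2. D_y = -91/17  [B, C, D are collinear ∩ ED ⟂ BC]
   → D = (-27/17, -91/17)
3. A_x = -197/51  [A is the centroid of △EDB]
4. A_y = -19/17  [A is the centroid of △EDB]
   → A = (-197/51, -19/17)

A = (-197/51, -19/17)
D = (-27/17, -91/17)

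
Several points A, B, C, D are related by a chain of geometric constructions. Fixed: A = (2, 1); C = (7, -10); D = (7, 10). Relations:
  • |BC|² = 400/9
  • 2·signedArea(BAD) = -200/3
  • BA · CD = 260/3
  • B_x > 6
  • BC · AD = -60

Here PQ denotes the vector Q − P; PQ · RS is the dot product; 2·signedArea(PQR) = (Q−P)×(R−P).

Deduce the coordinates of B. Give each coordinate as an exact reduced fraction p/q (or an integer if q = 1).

B = (7, -10/3)

1. B_x = 7  [2·signedArea(BAD) = -200/3 ∩ BA · CD = 260/3]
2. B_y = -10/3  [2·signedArea(BAD) = -200/3 ∩ BA · CD = 260/3]
   → B = (7, -10/3)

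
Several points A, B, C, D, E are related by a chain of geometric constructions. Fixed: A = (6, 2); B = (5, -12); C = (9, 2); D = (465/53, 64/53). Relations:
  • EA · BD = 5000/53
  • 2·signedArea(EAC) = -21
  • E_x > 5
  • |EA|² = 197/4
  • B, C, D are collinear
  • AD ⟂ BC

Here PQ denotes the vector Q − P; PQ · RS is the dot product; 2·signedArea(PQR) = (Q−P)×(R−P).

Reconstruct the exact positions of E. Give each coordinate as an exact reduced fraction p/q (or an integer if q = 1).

1. E_x = 11/2  [EA · BD = 5000/53 ∩ 2·signedArea(EAC) = -21]
2. E_y = -5  [EA · BD = 5000/53 ∩ 2·signedArea(EAC) = -21]
   → E = (11/2, -5)

E = (11/2, -5)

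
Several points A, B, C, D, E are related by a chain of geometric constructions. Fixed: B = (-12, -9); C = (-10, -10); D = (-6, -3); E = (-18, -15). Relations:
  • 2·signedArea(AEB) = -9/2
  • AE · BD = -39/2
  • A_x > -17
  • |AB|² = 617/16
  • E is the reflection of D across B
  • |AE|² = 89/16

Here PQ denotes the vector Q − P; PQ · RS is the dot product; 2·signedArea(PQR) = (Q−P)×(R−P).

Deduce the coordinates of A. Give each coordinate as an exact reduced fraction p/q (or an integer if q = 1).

A = (-16, -55/4)

1. A_x = -16  [2·signedArea(AEB) = -9/2 ∩ AE · BD = -39/2]
2. A_y = -55/4  [2·signedArea(AEB) = -9/2 ∩ AE · BD = -39/2]
   → A = (-16, -55/4)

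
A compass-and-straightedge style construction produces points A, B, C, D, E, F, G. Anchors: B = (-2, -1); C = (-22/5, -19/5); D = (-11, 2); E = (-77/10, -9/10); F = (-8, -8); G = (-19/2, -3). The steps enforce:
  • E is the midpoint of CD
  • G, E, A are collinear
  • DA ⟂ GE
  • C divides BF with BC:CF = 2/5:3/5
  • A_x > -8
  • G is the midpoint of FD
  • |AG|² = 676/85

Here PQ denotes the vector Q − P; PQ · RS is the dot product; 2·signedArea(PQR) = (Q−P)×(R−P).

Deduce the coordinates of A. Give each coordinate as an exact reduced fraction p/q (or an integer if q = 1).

A = (-1303/170, -73/85)

1. A_x = -1303/170  [G, E, A are collinear ∩ DA ⟂ GE]
2. A_y = -73/85  [G, E, A are collinear ∩ DA ⟂ GE]
   → A = (-1303/170, -73/85)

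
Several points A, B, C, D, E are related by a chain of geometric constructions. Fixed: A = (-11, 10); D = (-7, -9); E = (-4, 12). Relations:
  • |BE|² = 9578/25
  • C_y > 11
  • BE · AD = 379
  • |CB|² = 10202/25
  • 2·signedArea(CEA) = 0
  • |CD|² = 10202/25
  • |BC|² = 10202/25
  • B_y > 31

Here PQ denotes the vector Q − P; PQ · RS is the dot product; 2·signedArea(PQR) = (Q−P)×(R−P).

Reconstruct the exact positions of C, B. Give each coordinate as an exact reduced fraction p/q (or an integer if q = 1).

1. C_x = -34/5  [line 2·x + -7·y + 92 = 0 ∩ |CD|² = 10202/25]
2. C_y = 56/5  [line 2·x + -7·y + 92 = 0 ∩ |CD|² = 10202/25]
   → C = (-34/5, 56/5)
3. B_x = -33/5  [line -4·x + 19·y + -623 = 0 ∩ |CB|² = 10202/25]
4. B_y = 157/5  [line -4·x + 19·y + -623 = 0 ∩ |CB|² = 10202/25]
   → B = (-33/5, 157/5)

B = (-33/5, 157/5)
C = (-34/5, 56/5)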